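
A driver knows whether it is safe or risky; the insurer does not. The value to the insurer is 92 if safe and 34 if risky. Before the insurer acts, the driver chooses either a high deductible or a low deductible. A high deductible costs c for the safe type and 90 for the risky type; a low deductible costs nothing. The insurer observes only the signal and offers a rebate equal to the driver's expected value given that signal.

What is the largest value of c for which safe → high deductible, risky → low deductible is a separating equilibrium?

Under separation: high deductible → safe (pays 92); low deductible → risky (pays 34).
Risky: 34 − 0 = 34 ≥ 92 − 90 = 2. Holds regardless of c. ✓
Safe: 92 − c ≥ 34 − 0, so c ≤ 92 − 34 = 58.

58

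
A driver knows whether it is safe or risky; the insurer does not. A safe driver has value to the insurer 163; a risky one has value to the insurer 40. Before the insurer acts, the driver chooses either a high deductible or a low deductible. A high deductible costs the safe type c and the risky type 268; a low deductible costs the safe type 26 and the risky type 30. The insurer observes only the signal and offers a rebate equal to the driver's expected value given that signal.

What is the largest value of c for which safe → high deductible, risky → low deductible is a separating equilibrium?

149

Under separation: high deductible → safe (pays 163); low deductible → risky (pays 40).
Risky: 40 − 30 = 10 ≥ 163 − 268 = -105. Holds regardless of c. ✓
Safe: 163 − c ≥ 40 − 26, so c ≤ 163 − 14 = 149.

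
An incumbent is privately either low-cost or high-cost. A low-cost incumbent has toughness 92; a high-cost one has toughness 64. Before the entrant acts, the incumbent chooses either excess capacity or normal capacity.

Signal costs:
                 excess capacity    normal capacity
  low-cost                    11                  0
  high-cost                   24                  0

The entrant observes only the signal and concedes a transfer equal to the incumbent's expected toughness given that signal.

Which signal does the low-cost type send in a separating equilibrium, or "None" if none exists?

Try low-cost → excess capacity, high-cost → normal capacity:
  If types separate, excess capacity earns payment 92 and normal capacity earns 64.
  Low-cost: excess capacity gives 92 − 11 = 81; normal capacity gives 64 − 0 = 64. No deviation. ✓
  High-cost: normal capacity gives 64 − 0 = 64; excess capacity gives 92 − 24 = 68. Would deviate. ✗
Try low-cost → normal capacity, high-cost → excess capacity:
  If types separate, normal capacity earns payment 92 and excess capacity earns 64.
  Low-cost: normal capacity gives 92 − 0 = 92; excess capacity gives 64 − 11 = 53. No deviation. ✓
  High-cost: excess capacity gives 64 − 24 = 40; normal capacity gives 92 − 0 = 92. Would deviate. ✗
Neither assignment is incentive-compatible.

None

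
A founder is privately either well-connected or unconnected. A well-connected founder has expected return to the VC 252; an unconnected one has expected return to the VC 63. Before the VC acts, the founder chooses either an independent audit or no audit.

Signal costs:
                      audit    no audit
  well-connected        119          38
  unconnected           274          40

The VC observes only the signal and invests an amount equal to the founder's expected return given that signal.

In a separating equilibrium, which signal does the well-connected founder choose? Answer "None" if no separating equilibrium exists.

Try well-connected → audit, unconnected → no audit:
  If types separate, audit earns payment 252 and no audit earns 63.
  Well-connected: audit gives 252 − 119 = 133; no audit gives 63 − 38 = 25. No deviation. ✓
  Unconnected: no audit gives 63 − 40 = 23; audit gives 252 − 274 = -22. No deviation. ✓
Both hold — the well-connected type sends audit.

audit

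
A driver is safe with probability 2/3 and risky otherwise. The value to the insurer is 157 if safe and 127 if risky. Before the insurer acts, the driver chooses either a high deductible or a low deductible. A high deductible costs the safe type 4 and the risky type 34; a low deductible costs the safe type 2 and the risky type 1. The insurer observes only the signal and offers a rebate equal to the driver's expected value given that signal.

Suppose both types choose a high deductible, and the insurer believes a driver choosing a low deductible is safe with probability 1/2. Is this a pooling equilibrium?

On the equilibrium path (high deductible) the insurer holds the prior 2/3 and pays 2/3·157 + 1/3·127 = 147. Off-path (low deductible) belief 1/2 gives 1/2·157 + 1/2·127 = 142.
Safe: high deductible gives 147 − 4 = 143; low deductible gives 142 − 2 = 140. Stays. ✓
Risky: high deductible gives 147 − 34 = 113; low deductible gives 142 − 1 = 141. Deviates. ✗

No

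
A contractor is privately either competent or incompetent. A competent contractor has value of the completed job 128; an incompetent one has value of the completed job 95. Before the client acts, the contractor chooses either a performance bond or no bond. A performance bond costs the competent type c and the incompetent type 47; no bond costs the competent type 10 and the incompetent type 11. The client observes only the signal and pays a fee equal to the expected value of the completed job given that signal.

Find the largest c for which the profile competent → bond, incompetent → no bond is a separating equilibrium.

Under separation: bond → competent (pays 128); no bond → incompetent (pays 95).
Incompetent: 95 − 11 = 84 ≥ 128 − 47 = 81. Holds regardless of c. ✓
Competent: 128 − c ≥ 95 − 10, so c ≤ 128 − 85 = 43.

43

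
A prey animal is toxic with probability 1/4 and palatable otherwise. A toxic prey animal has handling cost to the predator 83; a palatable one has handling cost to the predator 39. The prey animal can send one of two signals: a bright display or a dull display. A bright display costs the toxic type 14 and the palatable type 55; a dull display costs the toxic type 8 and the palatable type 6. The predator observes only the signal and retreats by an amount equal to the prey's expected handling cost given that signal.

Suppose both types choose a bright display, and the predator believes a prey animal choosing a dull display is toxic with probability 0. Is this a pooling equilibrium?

At the pooled signal (bright display) the predator holds the prior 1/4 and pays 1/4·83 + 3/4·39 = 50. Off-path (dull display) belief 0 gives 0·83 + 1·39 = 39.
Toxic: bright display gives 50 − 14 = 36; dull display gives 39 − 8 = 31. Stays. ✓
Palatable: bright display gives 50 − 55 = -5; dull display gives 39 − 6 = 33. Deviates. ✗

No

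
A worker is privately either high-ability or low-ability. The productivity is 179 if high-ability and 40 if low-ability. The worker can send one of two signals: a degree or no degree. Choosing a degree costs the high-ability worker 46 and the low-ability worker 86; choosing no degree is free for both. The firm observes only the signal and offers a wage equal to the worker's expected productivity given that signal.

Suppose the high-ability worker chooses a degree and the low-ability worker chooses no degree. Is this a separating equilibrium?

No

If types separate, degree earns payment 179 and no degree earns 40.
High-ability: degree gives 179 − 46 = 133; no degree gives 40 − 0 = 40. No deviation. ✓
Low-ability: no degree gives 40 − 0 = 40; degree gives 179 − 86 = 93. Would deviate. ✗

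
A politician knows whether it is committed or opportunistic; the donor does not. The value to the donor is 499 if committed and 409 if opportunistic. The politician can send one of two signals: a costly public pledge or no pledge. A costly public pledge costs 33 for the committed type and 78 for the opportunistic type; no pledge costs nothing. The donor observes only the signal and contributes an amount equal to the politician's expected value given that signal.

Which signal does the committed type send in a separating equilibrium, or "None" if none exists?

None

Try committed → pledge, opportunistic → no pledge:
  If types separate, pledge earns payment 499 and no pledge earns 409.
  Committed: pledge gives 499 − 33 = 466; no pledge gives 409 − 0 = 409. No deviation. ✓
  Opportunistic: no pledge gives 409 − 0 = 409; pledge gives 499 − 78 = 421. Would deviate. ✗
Try committed → no pledge, opportunistic → pledge:
  If types separate, no pledge earns payment 499 and pledge earns 409.
  Committed: no pledge gives 499 − 0 = 499; pledge gives 409 − 33 = 376. No deviation. ✓
  Opportunistic: pledge gives 409 − 78 = 331; no pledge gives 499 − 0 = 499. Would deviate. ✗
Neither assignment is incentive-compatible.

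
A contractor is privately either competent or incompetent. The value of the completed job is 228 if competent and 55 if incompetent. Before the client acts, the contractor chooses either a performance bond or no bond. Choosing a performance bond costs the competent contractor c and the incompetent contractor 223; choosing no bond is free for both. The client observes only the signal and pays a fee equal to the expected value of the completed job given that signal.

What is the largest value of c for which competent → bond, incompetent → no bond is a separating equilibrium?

Under separation: bond → competent (pays 228); no bond → incompetent (pays 55).
Incompetent: 55 − 0 = 55 ≥ 228 − 223 = 5. Holds regardless of c. ✓
Competent: 228 − c ≥ 55 − 0, so c ≤ 228 − 55 = 173.

173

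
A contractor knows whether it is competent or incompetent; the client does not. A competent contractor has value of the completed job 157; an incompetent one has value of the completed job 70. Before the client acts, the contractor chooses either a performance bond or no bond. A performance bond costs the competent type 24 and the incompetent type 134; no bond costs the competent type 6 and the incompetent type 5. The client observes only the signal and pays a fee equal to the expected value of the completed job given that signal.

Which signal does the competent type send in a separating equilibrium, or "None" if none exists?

Try competent → bond, incompetent → no bond:
  If types separate, bond earns payment 157 and no bond earns 70.
  Competent: bond gives 157 − 24 = 133; no bond gives 70 − 6 = 64. No deviation. ✓
  Incompetent: no bond gives 70 − 5 = 65; bond gives 157 − 134 = 23. No deviation. ✓
Both hold — the competent type sends bond.

bond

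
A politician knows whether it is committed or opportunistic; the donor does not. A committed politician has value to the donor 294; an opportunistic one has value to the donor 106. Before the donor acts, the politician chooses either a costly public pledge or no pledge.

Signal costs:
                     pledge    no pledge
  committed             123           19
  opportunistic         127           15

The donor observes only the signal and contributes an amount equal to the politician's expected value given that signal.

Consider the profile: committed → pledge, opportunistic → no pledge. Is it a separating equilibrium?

No

If types separate, pledge earns payment 294 and no pledge earns 106.
Committed: pledge gives 294 − 123 = 171; no pledge gives 106 − 19 = 87. No deviation. ✓
Opportunistic: no pledge gives 106 − 15 = 91; pledge gives 294 − 127 = 167. Would deviate. ✗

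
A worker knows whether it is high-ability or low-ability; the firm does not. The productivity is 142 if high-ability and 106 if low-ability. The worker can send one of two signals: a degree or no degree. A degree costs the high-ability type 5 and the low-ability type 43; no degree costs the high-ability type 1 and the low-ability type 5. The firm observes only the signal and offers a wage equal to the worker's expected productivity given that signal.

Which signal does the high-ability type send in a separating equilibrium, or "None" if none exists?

Try high-ability → degree, low-ability → no degree:
  If types separate, degree earns payment 142 and no degree earns 106.
  High-ability: degree gives 142 − 5 = 137; no degree gives 106 − 1 = 105. No deviation. ✓
  Low-ability: no degree gives 106 − 5 = 101; degree gives 142 − 43 = 99. No deviation. ✓
Both hold — the high-ability type sends degree.

degree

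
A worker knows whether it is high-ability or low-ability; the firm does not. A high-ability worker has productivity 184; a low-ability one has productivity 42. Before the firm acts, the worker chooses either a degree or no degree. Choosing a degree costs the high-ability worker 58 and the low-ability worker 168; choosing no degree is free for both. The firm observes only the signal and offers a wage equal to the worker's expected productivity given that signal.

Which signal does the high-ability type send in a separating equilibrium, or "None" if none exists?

Try high-ability → degree, low-ability → no degree:
  Under separation the firm infers type exactly: degree → high-ability (pays 184), no degree → low-ability (pays 42).
  High-ability: degree gives 184 − 58 = 126; no degree gives 42 − 0 = 42. No deviation. ✓
  Low-ability: no degree gives 42 − 0 = 42; degree gives 184 − 168 = 16. No deviation. ✓
Both hold — the high-ability type sends degree.

degree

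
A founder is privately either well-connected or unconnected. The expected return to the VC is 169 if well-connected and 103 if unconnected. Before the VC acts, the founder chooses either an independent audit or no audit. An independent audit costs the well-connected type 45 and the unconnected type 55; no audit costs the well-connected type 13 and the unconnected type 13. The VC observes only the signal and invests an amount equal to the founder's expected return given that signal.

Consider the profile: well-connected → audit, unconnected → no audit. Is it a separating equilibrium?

No

Under separation the VC infers type exactly: audit → well-connected (pays 169), no audit → unconnected (pays 103).
Well-connected: audit gives 169 − 45 = 124; no audit gives 103 − 13 = 90. No deviation. ✓
Unconnected: no audit gives 103 − 13 = 90; audit gives 169 − 55 = 114. Would deviate. ✗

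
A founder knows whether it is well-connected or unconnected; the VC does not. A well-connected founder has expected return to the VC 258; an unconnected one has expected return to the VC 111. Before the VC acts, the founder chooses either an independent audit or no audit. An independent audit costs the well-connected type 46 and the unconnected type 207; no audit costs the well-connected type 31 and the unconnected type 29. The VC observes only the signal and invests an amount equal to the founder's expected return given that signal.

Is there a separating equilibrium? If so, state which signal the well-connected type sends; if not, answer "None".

Try well-connected → audit, unconnected → no audit:
  Under separation the VC infers type exactly: audit → well-connected (pays 258), no audit → unconnected (pays 111).
  Well-connected: audit gives 258 − 46 = 212; no audit gives 111 − 31 = 80. No deviation. ✓
  Unconnected: no audit gives 111 − 29 = 82; audit gives 258 − 207 = 51. No deviation. ✓
Both hold — the well-connected type sends audit.

audit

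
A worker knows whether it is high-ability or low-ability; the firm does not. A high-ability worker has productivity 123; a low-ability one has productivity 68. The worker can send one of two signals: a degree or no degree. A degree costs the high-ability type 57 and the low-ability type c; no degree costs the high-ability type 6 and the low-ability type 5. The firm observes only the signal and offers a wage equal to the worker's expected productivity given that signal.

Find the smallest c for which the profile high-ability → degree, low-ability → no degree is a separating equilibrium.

60

Under separation: degree → high-ability (pays 123); no degree → low-ability (pays 68).
High-ability: 123 − 57 = 66 ≥ 68 − 6 = 62. Holds regardless of c. ✓
Low-ability: 68 − 5 ≥ 123 − c, so c ≥ 123 − 63 = 60.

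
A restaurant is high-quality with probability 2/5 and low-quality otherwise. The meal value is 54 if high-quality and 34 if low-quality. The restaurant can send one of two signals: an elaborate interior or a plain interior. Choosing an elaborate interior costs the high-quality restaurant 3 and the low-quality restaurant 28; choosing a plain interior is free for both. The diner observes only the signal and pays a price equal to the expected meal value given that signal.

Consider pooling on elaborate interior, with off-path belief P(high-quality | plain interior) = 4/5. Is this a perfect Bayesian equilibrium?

No

At the pooled signal (elaborate interior) the diner holds the prior 2/5 and pays 2/5·54 + 3/5·34 = 42. Off-path (plain interior) belief 4/5 gives 4/5·54 + 1/5·34 = 50.
High-quality: elaborate interior gives 42 − 3 = 39; plain interior gives 50 − 0 = 50. Deviates. ✗
Low-quality: elaborate interior gives 42 − 28 = 14; plain interior gives 50 − 0 = 50. Deviates. ✗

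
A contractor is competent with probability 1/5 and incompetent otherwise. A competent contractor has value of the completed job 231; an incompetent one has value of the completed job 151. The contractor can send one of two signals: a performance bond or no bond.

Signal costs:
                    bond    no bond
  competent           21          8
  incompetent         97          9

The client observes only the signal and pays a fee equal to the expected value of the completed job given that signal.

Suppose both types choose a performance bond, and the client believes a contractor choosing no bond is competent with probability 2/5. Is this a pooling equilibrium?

At the pooled signal (bond) the client holds the prior 1/5 and pays 1/5·231 + 4/5·151 = 167. Off-path (no bond) belief 2/5 gives 2/5·231 + 3/5·151 = 183.
Competent: bond gives 167 − 21 = 146; no bond gives 183 − 8 = 175. Deviates. ✗
Incompetent: bond gives 167 − 97 = 70; no bond gives 183 − 9 = 174. Deviates. ✗

No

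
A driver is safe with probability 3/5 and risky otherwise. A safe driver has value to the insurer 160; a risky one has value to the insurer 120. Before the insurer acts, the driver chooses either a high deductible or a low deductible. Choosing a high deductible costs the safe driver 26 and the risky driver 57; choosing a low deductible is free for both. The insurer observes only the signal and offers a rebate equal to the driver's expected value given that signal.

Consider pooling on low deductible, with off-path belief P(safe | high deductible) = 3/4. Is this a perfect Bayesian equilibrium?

At the pooled signal (low deductible) the insurer holds the prior 3/5 and pays 3/5·160 + 2/5·120 = 144. Off-path (high deductible) belief 3/4 gives 3/4·160 + 1/4·120 = 150.
Safe: low deductible gives 144 − 0 = 144; high deductible gives 150 − 26 = 124. Stays. ✓
Risky: low deductible gives 144 − 0 = 144; high deductible gives 150 − 57 = 93. Stays. ✓

Yes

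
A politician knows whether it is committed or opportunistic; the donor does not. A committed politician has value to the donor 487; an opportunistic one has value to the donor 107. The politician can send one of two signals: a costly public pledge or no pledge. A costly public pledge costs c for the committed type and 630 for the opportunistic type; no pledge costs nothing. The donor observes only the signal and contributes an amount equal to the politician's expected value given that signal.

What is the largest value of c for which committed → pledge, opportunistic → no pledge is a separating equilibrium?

380

Under separation: pledge → committed (pays 487); no pledge → opportunistic (pays 107).
Opportunistic: 107 − 0 = 107 ≥ 487 − 630 = -143. Holds regardless of c. ✓
Committed: 487 − c ≥ 107 − 0, so c ≤ 487 − 107 = 380.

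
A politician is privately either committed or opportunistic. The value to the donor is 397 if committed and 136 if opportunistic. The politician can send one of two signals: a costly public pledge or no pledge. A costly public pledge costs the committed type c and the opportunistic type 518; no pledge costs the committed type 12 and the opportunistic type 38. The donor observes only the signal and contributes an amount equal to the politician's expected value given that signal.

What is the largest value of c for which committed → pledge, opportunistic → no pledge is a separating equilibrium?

273

Under separation: pledge → committed (pays 397); no pledge → opportunistic (pays 136).
Opportunistic: 136 − 38 = 98 ≥ 397 − 518 = -121. Holds regardless of c. ✓
Committed: 397 − c ≥ 136 − 12, so c ≤ 397 − 124 = 273.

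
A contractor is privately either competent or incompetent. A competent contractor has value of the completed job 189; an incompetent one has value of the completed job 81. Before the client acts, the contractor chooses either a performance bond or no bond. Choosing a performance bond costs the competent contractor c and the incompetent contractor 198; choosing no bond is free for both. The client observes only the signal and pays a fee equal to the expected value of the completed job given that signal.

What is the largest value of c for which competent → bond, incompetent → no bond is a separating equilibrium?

Under separation: bond → competent (pays 189); no bond → incompetent (pays 81).
Incompetent: 81 − 0 = 81 ≥ 189 − 198 = -9. Holds regardless of c. ✓
Competent: 189 − c ≥ 81 − 0, so c ≤ 189 − 81 = 108.

108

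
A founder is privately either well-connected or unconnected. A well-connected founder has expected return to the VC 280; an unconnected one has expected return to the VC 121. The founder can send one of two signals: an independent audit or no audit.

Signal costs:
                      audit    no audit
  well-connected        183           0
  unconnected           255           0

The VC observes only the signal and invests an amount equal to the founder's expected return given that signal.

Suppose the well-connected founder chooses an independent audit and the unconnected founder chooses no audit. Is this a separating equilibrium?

No

Under separation the VC infers type exactly: audit → well-connected (pays 280), no audit → unconnected (pays 121).
Well-connected: audit gives 280 − 183 = 97; no audit gives 121 − 0 = 121. Would deviate. ✗
Unconnected: no audit gives 121 − 0 = 121; audit gives 280 − 255 = 25. No deviation. ✓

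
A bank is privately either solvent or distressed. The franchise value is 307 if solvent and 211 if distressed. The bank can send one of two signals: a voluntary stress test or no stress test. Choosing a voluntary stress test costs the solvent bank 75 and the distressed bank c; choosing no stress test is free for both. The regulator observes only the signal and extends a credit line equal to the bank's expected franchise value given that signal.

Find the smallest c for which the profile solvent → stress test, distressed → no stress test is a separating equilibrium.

Under separation: stress test → solvent (pays 307); no stress test → distressed (pays 211).
Solvent: 307 − 75 = 232 ≥ 211 − 0 = 211. Holds regardless of c. ✓
Distressed: 211 − 0 ≥ 307 − c, so c ≥ 307 − 211 = 96.

96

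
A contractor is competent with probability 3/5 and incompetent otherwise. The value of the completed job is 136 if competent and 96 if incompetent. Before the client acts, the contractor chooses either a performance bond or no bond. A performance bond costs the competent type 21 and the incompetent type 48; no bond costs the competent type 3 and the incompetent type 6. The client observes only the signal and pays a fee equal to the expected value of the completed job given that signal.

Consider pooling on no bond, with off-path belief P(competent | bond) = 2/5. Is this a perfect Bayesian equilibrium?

Yes

At the pooled signal (no bond) the client holds the prior 3/5 and pays 3/5·136 + 2/5·96 = 120. Off-path (bond) belief 2/5 gives 2/5·136 + 3/5·96 = 112.
Competent: no bond gives 120 − 3 = 117; bond gives 112 − 21 = 91. Stays. ✓
Incompetent: no bond gives 120 − 6 = 114; bond gives 112 − 48 = 64. Stays. ✓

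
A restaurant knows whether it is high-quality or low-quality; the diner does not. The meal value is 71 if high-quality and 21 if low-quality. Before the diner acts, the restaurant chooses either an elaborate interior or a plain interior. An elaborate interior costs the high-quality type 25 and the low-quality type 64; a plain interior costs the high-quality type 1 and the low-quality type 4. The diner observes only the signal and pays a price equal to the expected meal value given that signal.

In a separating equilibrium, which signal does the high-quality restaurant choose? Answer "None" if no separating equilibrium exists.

Try high-quality → elaborate interior, low-quality → plain interior:
  Under separation the diner infers type exactly: elaborate interior → high-quality (pays 71), plain interior → low-quality (pays 21).
  High-quality: elaborate interior gives 71 − 25 = 46; plain interior gives 21 − 1 = 20. No deviation. ✓
  Low-quality: plain interior gives 21 − 4 = 17; elaborate interior gives 71 − 64 = 7. No deviation. ✓
Both hold — the high-quality type sends elaborate interior.

elaborate interior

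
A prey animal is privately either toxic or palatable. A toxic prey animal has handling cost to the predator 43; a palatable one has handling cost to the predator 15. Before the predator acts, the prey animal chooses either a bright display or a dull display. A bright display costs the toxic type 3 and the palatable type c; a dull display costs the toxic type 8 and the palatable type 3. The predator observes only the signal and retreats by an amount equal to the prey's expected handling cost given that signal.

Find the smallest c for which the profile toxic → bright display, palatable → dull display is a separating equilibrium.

Under separation: bright display → toxic (pays 43); dull display → palatable (pays 15).
Toxic: 43 − 3 = 40 ≥ 15 − 8 = 7. Holds regardless of c. ✓
Palatable: 15 − 3 ≥ 43 − c, so c ≥ 43 − 12 = 31.

31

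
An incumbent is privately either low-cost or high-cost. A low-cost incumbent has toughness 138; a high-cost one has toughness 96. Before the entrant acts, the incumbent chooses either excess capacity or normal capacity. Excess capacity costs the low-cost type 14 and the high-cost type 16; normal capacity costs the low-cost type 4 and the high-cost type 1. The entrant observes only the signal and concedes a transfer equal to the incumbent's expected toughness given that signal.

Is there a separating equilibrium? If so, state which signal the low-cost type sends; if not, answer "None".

Try low-cost → excess capacity, high-cost → normal capacity:
  If types separate, excess capacity earns payment 138 and normal capacity earns 96.
  Low-cost: excess capacity gives 138 − 14 = 124; normal capacity gives 96 − 4 = 92. No deviation. ✓
  High-cost: normal capacity gives 96 − 1 = 95; excess capacity gives 138 − 16 = 122. Would deviate. ✗
Try low-cost → normal capacity, high-cost → excess capacity:
  If types separate, normal capacity earns payment 138 and excess capacity earns 96.
  Low-cost: normal capacity gives 138 − 4 = 134; excess capacity gives 96 − 14 = 82. No deviation. ✓
  High-cost: excess capacity gives 96 − 16 = 80; normal capacity gives 138 − 1 = 137. Would deviate. ✗
Neither assignment is incentive-compatible.

None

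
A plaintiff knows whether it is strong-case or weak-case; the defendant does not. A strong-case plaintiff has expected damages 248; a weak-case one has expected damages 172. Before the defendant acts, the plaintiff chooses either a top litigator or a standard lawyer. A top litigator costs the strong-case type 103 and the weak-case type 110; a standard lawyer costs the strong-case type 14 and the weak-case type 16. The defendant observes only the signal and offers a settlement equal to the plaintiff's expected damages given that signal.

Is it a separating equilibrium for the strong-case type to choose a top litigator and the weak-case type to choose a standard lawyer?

If types separate, top litigator earns payment 248 and standard lawyer earns 172.
Strong-case: top litigator gives 248 − 103 = 145; standard lawyer gives 172 − 14 = 158. Would deviate. ✗
Weak-case: standard lawyer gives 172 − 16 = 156; top litigator gives 248 − 110 = 138. No deviation. ✓

No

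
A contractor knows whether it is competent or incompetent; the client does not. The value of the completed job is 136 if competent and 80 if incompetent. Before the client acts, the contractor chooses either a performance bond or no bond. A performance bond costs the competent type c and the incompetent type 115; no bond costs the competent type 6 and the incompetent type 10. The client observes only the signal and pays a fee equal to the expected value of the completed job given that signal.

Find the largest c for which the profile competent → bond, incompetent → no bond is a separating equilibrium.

Under separation: bond → competent (pays 136); no bond → incompetent (pays 80).
Incompetent: 80 − 10 = 70 ≥ 136 − 115 = 21. Holds regardless of c. ✓
Competent: 136 − c ≥ 80 − 6, so c ≤ 136 − 74 = 62.

62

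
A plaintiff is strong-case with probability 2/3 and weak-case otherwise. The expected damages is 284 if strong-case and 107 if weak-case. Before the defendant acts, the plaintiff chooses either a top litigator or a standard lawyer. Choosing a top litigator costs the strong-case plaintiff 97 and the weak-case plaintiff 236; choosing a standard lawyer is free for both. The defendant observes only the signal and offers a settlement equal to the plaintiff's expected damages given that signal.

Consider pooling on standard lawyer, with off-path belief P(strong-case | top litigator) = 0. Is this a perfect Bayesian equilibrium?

At the pooled signal (standard lawyer) the defendant holds the prior 2/3 and pays 2/3·284 + 1/3·107 = 225. Off-path (top litigator) belief 0 gives 0·284 + 1·107 = 107.
Strong-case: standard lawyer gives 225 − 0 = 225; top litigator gives 107 − 97 = 10. Stays. ✓
Weak-case: standard lawyer gives 225 − 0 = 225; top litigator gives 107 − 236 = -129. Stays. ✓

Yes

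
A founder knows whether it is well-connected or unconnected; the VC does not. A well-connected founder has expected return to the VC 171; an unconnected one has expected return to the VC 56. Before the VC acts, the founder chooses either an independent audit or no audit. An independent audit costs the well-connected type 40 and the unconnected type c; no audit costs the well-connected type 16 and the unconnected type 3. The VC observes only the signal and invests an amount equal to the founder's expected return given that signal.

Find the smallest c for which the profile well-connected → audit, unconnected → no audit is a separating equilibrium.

Under separation: audit → well-connected (pays 171); no audit → unconnected (pays 56).
Well-connected: 171 − 40 = 131 ≥ 56 − 16 = 40. Holds regardless of c. ✓
Unconnected: 56 − 3 ≥ 171 − c, so c ≥ 171 − 53 = 118.

118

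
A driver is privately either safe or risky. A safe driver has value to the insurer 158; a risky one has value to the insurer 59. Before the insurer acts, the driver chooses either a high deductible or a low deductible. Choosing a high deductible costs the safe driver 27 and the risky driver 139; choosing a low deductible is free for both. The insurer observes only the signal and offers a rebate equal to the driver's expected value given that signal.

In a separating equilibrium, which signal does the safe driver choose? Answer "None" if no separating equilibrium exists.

high deductible

Try safe → high deductible, risky → low deductible:
  If types separate, high deductible earns payment 158 and low deductible earns 59.
  Safe: high deductible gives 158 − 27 = 131; low deductible gives 59 − 0 = 59. No deviation. ✓
  Risky: low deductible gives 59 − 0 = 59; high deductible gives 158 − 139 = 19. No deviation. ✓
Both hold — the safe type sends high deductible.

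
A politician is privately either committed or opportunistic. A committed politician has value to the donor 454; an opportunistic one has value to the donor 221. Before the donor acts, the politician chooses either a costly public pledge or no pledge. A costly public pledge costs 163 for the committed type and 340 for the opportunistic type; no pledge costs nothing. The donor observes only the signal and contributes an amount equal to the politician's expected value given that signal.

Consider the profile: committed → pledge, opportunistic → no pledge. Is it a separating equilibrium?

Yes

Under separation the donor infers type exactly: pledge → committed (pays 454), no pledge → opportunistic (pays 221).
Committed: pledge gives 454 − 163 = 291; no pledge gives 221 − 0 = 221. No deviation. ✓
Opportunistic: no pledge gives 221 − 0 = 221; pledge gives 454 − 340 = 114. No deviation. ✓
Both incentive constraints hold.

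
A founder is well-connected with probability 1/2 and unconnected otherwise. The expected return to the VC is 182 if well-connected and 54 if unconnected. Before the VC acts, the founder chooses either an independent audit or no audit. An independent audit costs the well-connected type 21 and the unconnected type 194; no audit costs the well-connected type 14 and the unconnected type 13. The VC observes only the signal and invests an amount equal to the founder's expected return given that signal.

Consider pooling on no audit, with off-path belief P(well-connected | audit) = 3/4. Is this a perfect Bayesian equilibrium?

No

On the equilibrium path (no audit) the VC holds the prior 1/2 and pays 1/2·182 + 1/2·54 = 118. Off-path (audit) belief 3/4 gives 3/4·182 + 1/4·54 = 150.
Well-connected: no audit gives 118 − 14 = 104; audit gives 150 − 21 = 129. Deviates. ✗
Unconnected: no audit gives 118 − 13 = 105; audit gives 150 − 194 = -44. Stays. ✓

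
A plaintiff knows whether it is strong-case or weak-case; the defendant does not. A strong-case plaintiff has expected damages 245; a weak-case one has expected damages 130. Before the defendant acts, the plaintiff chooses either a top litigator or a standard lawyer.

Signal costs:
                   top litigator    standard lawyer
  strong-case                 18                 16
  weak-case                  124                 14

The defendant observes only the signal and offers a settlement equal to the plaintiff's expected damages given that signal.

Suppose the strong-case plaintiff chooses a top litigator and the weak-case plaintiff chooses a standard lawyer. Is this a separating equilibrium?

If types separate, top litigator earns payment 245 and standard lawyer earns 130.
Strong-case: top litigator gives 245 − 18 = 227; standard lawyer gives 130 − 16 = 114. No deviation. ✓
Weak-case: standard lawyer gives 130 − 14 = 116; top litigator gives 245 − 124 = 121. Would deviate. ✗

No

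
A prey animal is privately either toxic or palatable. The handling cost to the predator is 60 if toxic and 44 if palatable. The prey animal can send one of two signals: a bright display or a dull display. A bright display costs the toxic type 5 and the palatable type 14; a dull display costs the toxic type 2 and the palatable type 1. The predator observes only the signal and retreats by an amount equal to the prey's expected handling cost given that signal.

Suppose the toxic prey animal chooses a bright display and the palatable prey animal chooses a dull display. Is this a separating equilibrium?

No

If types separate, bright display earns payment 60 and dull display earns 44.
Toxic: bright display gives 60 − 5 = 55; dull display gives 44 − 2 = 42. No deviation. ✓
Palatable: dull display gives 44 − 1 = 43; bright display gives 60 − 14 = 46. Would deviate. ✗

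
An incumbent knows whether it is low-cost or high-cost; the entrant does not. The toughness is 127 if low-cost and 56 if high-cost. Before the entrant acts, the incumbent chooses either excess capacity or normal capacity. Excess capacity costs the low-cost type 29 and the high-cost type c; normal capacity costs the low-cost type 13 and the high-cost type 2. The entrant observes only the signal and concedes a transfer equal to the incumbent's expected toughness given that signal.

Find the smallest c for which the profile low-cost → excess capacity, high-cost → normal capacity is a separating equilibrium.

73

Under separation: excess capacity → low-cost (pays 127); normal capacity → high-cost (pays 56).
Low-cost: 127 − 29 = 98 ≥ 56 − 13 = 43. Holds regardless of c. ✓
High-cost: 56 − 2 ≥ 127 − c, so c ≥ 127 − 54 = 73.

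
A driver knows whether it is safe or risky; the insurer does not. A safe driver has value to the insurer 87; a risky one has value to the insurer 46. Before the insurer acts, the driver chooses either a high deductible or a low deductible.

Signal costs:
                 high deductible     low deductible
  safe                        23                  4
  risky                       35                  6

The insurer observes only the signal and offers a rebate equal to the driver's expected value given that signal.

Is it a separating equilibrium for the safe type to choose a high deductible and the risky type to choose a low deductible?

No

Under separation the insurer infers type exactly: high deductible → safe (pays 87), low deductible → risky (pays 46).
Safe: high deductible gives 87 − 23 = 64; low deductible gives 46 − 4 = 42. No deviation. ✓
Risky: low deductible gives 46 − 6 = 40; high deductible gives 87 − 35 = 52. Would deviate. ✗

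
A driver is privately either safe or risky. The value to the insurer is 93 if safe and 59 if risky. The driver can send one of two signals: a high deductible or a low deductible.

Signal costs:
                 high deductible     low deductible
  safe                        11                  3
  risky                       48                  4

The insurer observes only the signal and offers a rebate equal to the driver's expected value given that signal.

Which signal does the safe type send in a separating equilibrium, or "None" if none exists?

high deductible

Try safe → high deductible, risky → low deductible:
  Under separation the insurer infers type exactly: high deductible → safe (pays 93), low deductible → risky (pays 59).
  Safe: high deductible gives 93 − 11 = 82; low deductible gives 59 − 3 = 56. No deviation. ✓
  Risky: low deductible gives 59 − 4 = 55; high deductible gives 93 − 48 = 45. No deviation. ✓
Both hold — the safe type sends high deductible.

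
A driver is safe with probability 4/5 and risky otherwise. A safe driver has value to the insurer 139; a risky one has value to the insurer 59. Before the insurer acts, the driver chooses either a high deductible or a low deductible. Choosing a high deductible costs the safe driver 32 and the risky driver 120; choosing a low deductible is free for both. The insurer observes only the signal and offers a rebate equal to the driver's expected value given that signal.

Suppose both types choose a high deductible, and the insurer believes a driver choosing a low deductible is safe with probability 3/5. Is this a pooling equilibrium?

No

At the pooled signal (high deductible) the insurer holds the prior 4/5 and pays 4/5·139 + 1/5·59 = 123. Off-path (low deductible) belief 3/5 gives 3/5·139 + 2/5·59 = 107.
Safe: high deductible gives 123 − 32 = 91; low deductible gives 107 − 0 = 107. Deviates. ✗
Risky: high deductible gives 123 − 120 = 3; low deductible gives 107 − 0 = 107. Deviates. ✗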